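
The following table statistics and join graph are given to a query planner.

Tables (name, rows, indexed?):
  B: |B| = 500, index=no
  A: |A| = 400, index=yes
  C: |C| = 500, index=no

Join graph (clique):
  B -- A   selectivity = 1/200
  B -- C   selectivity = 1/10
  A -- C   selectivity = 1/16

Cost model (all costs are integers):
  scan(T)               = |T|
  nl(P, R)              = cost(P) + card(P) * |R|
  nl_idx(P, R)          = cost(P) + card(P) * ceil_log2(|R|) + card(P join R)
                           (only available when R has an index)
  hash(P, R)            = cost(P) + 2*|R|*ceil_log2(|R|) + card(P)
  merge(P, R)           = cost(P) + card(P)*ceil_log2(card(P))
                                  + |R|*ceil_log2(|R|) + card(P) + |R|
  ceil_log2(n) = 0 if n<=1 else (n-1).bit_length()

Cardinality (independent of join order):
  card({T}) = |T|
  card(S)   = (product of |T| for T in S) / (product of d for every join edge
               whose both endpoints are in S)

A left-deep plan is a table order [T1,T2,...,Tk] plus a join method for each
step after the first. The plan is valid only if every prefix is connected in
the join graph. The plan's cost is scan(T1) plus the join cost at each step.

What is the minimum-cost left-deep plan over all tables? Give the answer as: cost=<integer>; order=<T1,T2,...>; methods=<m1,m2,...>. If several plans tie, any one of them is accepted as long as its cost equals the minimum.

cost=16000; order=B,A,C; methods=nl_idx,hash

Selinger DP (subsets sized 1..n):
  {B}: scan cost=500, card=500
  {A}: scan cost=400, card=400
  {C}: scan cost=500, card=500
  {AB}: card=1000; try (A,nl_idx)→6000, (A,hash)→8200, (B,merge)→9400, (A,merge)→9500, (B,hash)→9800, (B,nl)→200400 …(+1); best=6000 via (A,nl_idx)
  {BC}: card=25000; try (C,hash)→10000, (B,hash)→10000, (C,merge)→10500, (B,merge)→10500, (C,nl)→250500, (B,nl)→250500; best=10000 via (C,hash)
  {AC}: card=12500; try (A,hash)→8200, (C,merge)→9400, (A,merge)→9500, (C,hash)→9800, (A,nl_idx)→17500, (C,nl)→200400 …(+1); best=8200 via (A,hash)
  {ABC}: card=3125; try (C,hash)→16000, (C,merge)→22000, (B,hash)→29700, (A,hash)→42200, (B,merge)→200700, (A,nl_idx)→238125 …(+4); best=16000 via (C,hash)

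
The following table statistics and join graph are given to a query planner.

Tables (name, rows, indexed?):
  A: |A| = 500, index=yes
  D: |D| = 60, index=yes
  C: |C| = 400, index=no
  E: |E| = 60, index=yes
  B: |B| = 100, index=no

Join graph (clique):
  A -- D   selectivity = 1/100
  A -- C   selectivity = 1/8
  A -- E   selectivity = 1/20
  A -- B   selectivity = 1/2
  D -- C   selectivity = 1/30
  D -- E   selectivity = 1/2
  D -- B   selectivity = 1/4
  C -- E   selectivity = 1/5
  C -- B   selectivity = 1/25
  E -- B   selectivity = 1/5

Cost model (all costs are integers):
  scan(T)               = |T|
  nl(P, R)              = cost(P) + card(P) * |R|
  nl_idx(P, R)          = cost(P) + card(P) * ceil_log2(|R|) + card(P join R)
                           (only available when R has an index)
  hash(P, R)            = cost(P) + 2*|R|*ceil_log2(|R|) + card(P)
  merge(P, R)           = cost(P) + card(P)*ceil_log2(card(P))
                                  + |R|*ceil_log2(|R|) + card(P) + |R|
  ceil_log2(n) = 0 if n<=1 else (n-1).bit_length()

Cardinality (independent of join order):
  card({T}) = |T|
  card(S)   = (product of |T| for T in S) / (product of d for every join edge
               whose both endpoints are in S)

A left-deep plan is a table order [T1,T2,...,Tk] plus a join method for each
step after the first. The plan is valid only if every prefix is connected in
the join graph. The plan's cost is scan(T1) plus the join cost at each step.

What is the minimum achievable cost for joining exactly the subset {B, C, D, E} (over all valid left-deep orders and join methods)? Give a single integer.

Selinger DP over subsets of {B,C,D,E}:
  {D}: scan cost=60, card=60
  {C}: scan cost=400, card=400
  {E}: scan cost=60, card=60
  {B}: scan cost=100, card=100
  {CD}: card=800; try (D,hash)→1520, (D,nl_idx)→3600, (C,merge)→4480, (D,merge)→4820, (C,hash)→7320, (C,nl)→24060 …(+1); best=1520 via (D,hash)
  {DE}: card=1800; try (E,hash)→840, (D,hash)→840, (E,merge)→900, (D,merge)→900, (E,nl_idx)→2220, (D,nl_idx)→2220 …(+2); best=840 via (E,hash)
  {BD}: card=1500; try (D,hash)→920, (B,merge)→1280, (D,merge)→1320, (B,hash)→1520, (D,nl_idx)→2200, (B,nl)→6060 …(+1); best=920 via (D,hash)
  {CE}: card=4800; try (E,hash)→1520, (C,merge)→4480, (E,merge)→4820, (C,hash)→7320, (E,nl_idx)→7600, (C,nl)→24060 …(+1); best=1520 via (E,hash)
  {BC}: card=1600; try (B,hash)→2200, (C,merge)→4900, (B,merge)→5200, (C,hash)→7400, (C,nl)→40100, (B,nl)→40400; best=2200 via (B,hash)
  {BE}: card=1200; try (E,hash)→920, (B,merge)→1280, (E,merge)→1320, (B,hash)→1520, (E,nl_idx)→1900, (B,nl)→6060 …(+1); best=920 via (E,hash)
  {CDE}: card=4800; try (E,hash)→3040, (D,hash)→7040, (C,hash)→9840, (E,merge)→10740, (E,nl_idx)→11120, (C,merge)→26440 …(+5); best=3040 via (E,hash)
  {BCD}: card=800; try (B,hash)→3720, (D,hash)→4520, (C,hash)→9620, (B,merge)→11120, (D,nl_idx)→12600, (D,merge)→21820 …(+4); best=3720 via (B,hash)
  {BDE}: card=9000; try (D,hash)→2840, (E,hash)→3140, (B,hash)→4040, (D,merge)→15740, (D,nl_idx)→17120, (E,nl_idx)→18920 …(+5); best=2840 via (D,hash)
  {BCE}: card=3840; try (E,hash)→4520, (B,hash)→7720, (C,hash)→9320, (E,nl_idx)→15640, (C,merge)→19320, (E,merge)→21820 …(+4); best=4520 via (E,hash)
  {BCDE}: card=960; try (E,hash)→5240, (D,hash)→9080, (B,hash)→9240, (E,nl_idx)→9480, (E,merge)→12940, (C,hash)→19040 …(+8); best=5240 via (E,hash)

5240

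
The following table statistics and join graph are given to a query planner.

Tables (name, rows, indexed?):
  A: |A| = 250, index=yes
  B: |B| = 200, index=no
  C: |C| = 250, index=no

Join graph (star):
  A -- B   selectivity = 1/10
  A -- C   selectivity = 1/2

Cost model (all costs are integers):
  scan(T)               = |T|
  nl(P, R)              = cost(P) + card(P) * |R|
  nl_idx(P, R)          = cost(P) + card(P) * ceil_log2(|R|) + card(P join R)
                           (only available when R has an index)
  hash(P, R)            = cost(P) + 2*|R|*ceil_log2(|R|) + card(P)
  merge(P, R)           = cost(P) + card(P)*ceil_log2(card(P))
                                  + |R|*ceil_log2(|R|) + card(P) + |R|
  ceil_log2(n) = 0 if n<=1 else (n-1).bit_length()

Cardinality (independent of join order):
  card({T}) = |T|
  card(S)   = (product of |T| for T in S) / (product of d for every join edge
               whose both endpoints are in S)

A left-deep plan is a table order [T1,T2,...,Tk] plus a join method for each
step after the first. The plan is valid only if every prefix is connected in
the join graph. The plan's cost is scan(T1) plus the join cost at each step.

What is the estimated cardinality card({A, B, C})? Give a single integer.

Tables in S: A(250), B(200), C(250)
Edges inside S: A-B(d=10), A-C(d=2)
numerator = 250 * 200 * 250 = 12500000
denominator = 10 * 2 = 20
card(S) = 12500000 / 20 = 625000

625000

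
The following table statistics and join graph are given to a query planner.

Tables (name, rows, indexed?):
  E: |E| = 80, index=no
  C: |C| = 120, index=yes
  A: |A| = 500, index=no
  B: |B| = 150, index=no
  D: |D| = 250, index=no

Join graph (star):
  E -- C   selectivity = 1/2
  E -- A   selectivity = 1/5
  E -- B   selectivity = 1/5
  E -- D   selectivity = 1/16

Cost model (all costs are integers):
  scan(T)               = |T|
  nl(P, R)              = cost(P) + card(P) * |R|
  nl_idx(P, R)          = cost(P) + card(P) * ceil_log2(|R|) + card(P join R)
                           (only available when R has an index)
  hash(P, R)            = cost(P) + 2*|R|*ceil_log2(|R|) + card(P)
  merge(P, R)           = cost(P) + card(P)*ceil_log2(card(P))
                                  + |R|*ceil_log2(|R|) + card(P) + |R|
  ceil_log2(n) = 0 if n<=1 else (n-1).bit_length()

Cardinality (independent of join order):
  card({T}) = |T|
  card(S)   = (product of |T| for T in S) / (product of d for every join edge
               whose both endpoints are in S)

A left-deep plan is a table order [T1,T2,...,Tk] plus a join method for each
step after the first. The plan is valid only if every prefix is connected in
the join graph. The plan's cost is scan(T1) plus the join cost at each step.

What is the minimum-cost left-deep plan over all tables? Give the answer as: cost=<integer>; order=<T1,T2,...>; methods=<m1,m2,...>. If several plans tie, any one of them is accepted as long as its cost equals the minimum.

cost=2303450; order=D,E,B,C,A; methods=hash,hash,hash,hash

Selinger DP (subsets sized 1..n):
  {E}: scan cost=80, card=80
  {C}: scan cost=120, card=120
  {A}: scan cost=500, card=500
  {B}: scan cost=150, card=150
  {D}: scan cost=250, card=250
  {CE}: card=4800; try (E,hash)→1360, (C,merge)→1680, (E,merge)→1720, (C,hash)→1840, (C,nl_idx)→5440, (C,nl)→9680 …(+1); best=1360 via (E,hash)
  {AE}: card=8000; try (E,hash)→2120, (A,merge)→5720, (E,merge)→6140, (A,hash)→9160, (A,nl)→40080, (E,nl)→40500; best=2120 via (E,hash)
  {BE}: card=2400; try (E,hash)→1420, (B,merge)→2070, (E,merge)→2140, (B,hash)→2560, (B,nl)→12080, (E,nl)→12150; best=1420 via (E,hash)
  {DE}: card=1250; try (E,hash)→1620, (D,merge)→2970, (E,merge)→3140, (D,hash)→4160, (D,nl)→20080, (E,nl)→20250; best=1620 via (E,hash)
  {ACE}: card=480000; try (C,hash)→11800, (A,hash)→15160, (A,merge)→73560, (C,merge)→115080, (C,nl_idx)→538120, (C,nl)→962120 …(+1); best=11800 via (C,hash)
  {BCE}: card=144000; try (C,hash)→5500, (B,hash)→8560, (C,merge)→33580, (B,merge)→69910, (C,nl_idx)→162220, (C,nl)→289420 …(+1); best=5500 via (C,hash)
  {CDE}: card=75000; try (C,hash)→4550, (D,hash)→10160, (C,merge)→17580, (D,merge)→70810, (C,nl_idx)→85370, (C,nl)→151620 …(+1); best=4550 via (C,hash)
  {ABE}: card=240000; try (B,hash)→12520, (A,hash)→12820, (A,merge)→37620, (B,merge)→115470, (A,nl)→1201420, (B,nl)→1202120; best=12520 via (B,hash)
  {ADE}: card=125000; try (A,hash)→11870, (D,hash)→14120, (A,merge)→21620, (D,merge)→116370, (A,nl)→626620, (D,nl)→2002120; best=11870 via (A,hash)
  {BDE}: card=37500; try (B,hash)→5270, (D,hash)→7820, (B,merge)→17970, (D,merge)→34870, (B,nl)→189120, (D,nl)→601420; best=5270 via (B,hash)
  {ABCE}: card=14400000; try (A,hash)→158500, (C,hash)→254200, (B,hash)→494200, (A,merge)→2746500, (C,merge)→4573480, (B,merge)→9613150 …(+4); best=158500 via (A,hash)
  {ACDE}: card=7500000; try (A,hash)→88550, (C,hash)→138550, (D,hash)→495800, (A,merge)→1359550, (C,merge)→2262830, (C,nl_idx)→8386870 …(+4); best=88550 via (A,hash)
  {BCDE}: card=2250000; try (C,hash)→44450, (B,hash)→81950, (D,hash)→153500, (C,merge)→643730, (B,merge)→1355900, (C,nl_idx)→2517770 …(+4); best=44450 via (C,hash)
  {ABDE}: card=3750000; try (A,hash)→51770, (B,hash)→139270, (D,hash)→256520, (A,merge)→647770, (B,merge)→2263220, (D,merge)→4574770 …(+3); best=51770 via (A,hash)
  {ABCDE}: card=225000000; try (A,hash)→2303450, (C,hash)→3803450, (B,hash)→7590950, (D,hash)→14562500, (A,merge)→51799450, (C,merge)→86302730 …(+7); best=2303450 via (A,hash)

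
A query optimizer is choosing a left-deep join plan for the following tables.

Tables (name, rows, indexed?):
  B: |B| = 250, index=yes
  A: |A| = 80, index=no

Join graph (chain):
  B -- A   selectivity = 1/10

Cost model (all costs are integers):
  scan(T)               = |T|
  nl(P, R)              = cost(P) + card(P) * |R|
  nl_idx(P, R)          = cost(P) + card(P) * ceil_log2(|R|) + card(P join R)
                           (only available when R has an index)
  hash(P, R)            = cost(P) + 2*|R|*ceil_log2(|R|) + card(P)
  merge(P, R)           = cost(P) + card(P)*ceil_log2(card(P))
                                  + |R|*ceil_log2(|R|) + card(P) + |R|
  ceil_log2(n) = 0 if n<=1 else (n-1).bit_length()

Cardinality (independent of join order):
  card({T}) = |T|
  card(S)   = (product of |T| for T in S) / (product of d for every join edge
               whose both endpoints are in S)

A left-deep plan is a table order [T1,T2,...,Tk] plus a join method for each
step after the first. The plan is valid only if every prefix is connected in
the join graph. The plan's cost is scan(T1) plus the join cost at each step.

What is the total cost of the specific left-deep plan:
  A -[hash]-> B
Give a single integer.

step 1: scan A: cost=80, card=80
step 2: join B via hash
    card(P join B) = 80*250/(10) = 2000
    cost = 80 + 2*250*8 + 80 = 4160

4160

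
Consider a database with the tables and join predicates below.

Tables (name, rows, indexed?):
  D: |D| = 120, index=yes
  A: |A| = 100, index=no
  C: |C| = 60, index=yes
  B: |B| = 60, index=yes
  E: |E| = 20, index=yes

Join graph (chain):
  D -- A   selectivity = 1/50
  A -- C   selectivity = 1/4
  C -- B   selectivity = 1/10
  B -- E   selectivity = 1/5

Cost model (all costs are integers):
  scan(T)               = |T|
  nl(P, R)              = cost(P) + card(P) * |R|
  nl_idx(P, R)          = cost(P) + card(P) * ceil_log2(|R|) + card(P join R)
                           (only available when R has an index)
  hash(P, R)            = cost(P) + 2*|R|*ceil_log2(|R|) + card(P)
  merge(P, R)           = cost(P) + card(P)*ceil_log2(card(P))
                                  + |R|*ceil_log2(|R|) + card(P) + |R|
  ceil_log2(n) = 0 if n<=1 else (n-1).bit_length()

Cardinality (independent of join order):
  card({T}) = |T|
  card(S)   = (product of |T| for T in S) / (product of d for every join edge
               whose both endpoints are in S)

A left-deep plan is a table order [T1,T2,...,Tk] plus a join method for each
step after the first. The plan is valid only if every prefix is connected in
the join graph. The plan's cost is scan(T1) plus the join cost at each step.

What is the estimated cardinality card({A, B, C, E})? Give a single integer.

Tables in S: A(100), B(60), C(60), E(20)
Edges inside S: A-C(d=4), C-B(d=10), B-E(d=5)
numerator = 100 * 60 * 60 * 20 = 7200000
denominator = 4 * 10 * 5 = 200
card(S) = 7200000 / 200 = 36000

36000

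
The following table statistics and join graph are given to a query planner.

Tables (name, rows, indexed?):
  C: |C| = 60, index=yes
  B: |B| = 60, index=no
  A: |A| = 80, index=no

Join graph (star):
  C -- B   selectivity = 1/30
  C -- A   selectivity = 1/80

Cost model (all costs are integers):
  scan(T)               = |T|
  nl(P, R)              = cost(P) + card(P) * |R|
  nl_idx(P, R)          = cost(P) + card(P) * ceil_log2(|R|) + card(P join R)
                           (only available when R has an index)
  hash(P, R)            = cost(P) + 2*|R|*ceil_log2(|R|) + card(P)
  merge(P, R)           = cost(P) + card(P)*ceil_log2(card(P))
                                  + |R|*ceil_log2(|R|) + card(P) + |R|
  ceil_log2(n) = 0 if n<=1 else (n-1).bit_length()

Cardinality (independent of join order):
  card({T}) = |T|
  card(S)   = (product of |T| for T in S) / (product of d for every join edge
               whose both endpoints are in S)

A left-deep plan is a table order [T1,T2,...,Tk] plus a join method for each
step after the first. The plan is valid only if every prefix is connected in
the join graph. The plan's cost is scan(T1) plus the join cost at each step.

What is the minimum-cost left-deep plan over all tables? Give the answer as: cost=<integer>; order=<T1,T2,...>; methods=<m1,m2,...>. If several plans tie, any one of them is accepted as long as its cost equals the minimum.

Selinger DP (subsets sized 1..n):
  {C}: scan cost=60, card=60
  {B}: scan cost=60, card=60
  {A}: scan cost=80, card=80
  {BC}: card=120; try (C,nl_idx)→540, (C,hash)→840, (B,hash)→840, (C,merge)→900, (B,merge)→900, (C,nl)→3660 …(+1); best=540 via (C,nl_idx)
  {AC}: card=60; try (C,nl_idx)→620, (C,hash)→880, (A,merge)→1120, (C,merge)→1140, (A,hash)→1240, (A,nl)→4860 …(+1); best=620 via (C,nl_idx)
  {ABC}: card=120; try (B,hash)→1400, (B,merge)→1460, (A,hash)→1780, (A,merge)→2140, (B,nl)→4220, (A,nl)→10140; best=1400 via (B,hash)

cost=1400; order=A,C,B; methods=nl_idx,hash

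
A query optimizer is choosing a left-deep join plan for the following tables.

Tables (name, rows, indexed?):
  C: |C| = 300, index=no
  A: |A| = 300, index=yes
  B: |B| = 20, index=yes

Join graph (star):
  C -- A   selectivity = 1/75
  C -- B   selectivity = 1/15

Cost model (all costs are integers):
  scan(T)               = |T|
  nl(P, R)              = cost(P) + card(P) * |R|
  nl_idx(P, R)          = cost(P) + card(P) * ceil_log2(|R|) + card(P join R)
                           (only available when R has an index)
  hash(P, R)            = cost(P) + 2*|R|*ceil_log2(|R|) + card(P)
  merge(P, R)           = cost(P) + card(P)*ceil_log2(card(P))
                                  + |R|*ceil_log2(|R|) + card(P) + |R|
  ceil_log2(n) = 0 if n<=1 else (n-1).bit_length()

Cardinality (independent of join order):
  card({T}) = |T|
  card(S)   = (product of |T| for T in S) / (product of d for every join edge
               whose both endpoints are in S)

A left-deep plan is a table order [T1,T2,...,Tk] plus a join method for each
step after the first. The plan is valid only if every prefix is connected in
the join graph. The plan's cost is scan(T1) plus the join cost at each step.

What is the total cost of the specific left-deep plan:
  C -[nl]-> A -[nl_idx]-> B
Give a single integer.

97900

step 1: scan C: cost=300, card=300
step 2: join A via nl
    card(P join A) = 300*300/(75) = 1200
    cost = 300 + 300*300 = 90300
step 3: join B via nl_idx
    card(P join B) = 1200*20/(15) = 1600
    cost = 90300 + 1200*5 + 1600 = 97900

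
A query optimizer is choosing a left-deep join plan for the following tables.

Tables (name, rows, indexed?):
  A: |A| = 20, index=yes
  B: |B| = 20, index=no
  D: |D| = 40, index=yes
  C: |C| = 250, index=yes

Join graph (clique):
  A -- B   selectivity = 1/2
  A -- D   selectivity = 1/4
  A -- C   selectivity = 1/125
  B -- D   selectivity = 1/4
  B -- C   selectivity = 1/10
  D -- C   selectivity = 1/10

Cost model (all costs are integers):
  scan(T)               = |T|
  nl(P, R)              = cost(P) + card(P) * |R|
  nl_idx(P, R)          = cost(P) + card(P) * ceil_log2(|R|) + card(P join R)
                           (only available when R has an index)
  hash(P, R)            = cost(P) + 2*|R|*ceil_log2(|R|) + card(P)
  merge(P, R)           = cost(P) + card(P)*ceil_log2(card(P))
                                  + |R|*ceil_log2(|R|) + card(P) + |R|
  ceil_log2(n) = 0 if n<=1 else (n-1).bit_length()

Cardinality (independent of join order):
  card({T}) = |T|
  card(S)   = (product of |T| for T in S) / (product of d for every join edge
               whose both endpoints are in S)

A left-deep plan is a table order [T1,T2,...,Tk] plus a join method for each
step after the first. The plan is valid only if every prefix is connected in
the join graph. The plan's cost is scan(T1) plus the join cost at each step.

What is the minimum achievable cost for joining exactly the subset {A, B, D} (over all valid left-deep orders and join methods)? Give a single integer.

680

Selinger DP over subsets of {A,B,D}:
  {A}: scan cost=20, card=20
  {B}: scan cost=20, card=20
  {D}: scan cost=40, card=40
  {AB}: card=200; try (B,hash)→240, (A,hash)→240, (B,merge)→260, (A,merge)→260, (A,nl_idx)→320, (B,nl)→420 …(+1); best=240 via (B,hash)
  {AD}: card=200; try (A,hash)→280, (D,nl_idx)→340, (D,merge)→420, (A,merge)→440, (A,nl_idx)→440, (D,hash)→520 …(+2); best=280 via (A,hash)
  {BD}: card=200; try (B,hash)→280, (D,nl_idx)→340, (D,merge)→420, (B,merge)→440, (D,hash)→520, (D,nl)→820 …(+1); best=280 via (B,hash)
  {ABD}: card=500; try (B,hash)→680, (A,hash)→680, (D,hash)→920, (A,nl_idx)→1780, (D,nl_idx)→1940, (B,merge)→2200 …(+5); best=680 via (B,hash)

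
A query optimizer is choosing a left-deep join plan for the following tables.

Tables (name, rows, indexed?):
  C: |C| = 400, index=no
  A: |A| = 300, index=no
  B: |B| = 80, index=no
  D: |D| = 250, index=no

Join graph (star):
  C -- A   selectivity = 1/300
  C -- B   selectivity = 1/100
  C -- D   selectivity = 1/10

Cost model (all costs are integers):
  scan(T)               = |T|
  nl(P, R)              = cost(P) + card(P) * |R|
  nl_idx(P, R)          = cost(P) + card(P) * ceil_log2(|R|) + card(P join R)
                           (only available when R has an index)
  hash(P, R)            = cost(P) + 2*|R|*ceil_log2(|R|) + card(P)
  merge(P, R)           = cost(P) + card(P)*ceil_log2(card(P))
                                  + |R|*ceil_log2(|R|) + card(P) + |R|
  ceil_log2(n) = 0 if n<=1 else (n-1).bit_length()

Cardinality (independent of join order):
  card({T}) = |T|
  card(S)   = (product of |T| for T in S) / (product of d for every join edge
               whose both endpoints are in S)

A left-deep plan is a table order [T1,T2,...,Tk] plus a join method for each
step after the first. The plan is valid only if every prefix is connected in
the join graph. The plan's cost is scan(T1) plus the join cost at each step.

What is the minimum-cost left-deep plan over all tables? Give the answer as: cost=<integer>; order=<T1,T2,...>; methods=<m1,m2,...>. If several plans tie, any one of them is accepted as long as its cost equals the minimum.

cost=11960; order=C,B,A,D; methods=hash,hash,hash

Selinger DP (subsets sized 1..n):
  {C}: scan cost=400, card=400
  {A}: scan cost=300, card=300
  {B}: scan cost=80, card=80
  {D}: scan cost=250, card=250
  {AC}: card=400; try (A,hash)→6200, (C,merge)→7300, (A,merge)→7400, (C,hash)→7800, (C,nl)→120300, (A,nl)→120400; best=6200 via (A,hash)
  {BC}: card=320; try (B,hash)→1920, (C,merge)→4720, (B,merge)→5040, (C,hash)→7360, (C,nl)→32080, (B,nl)→32400; best=1920 via (B,hash)
  {CD}: card=10000; try (D,hash)→4800, (C,merge)→6500, (D,merge)→6650, (C,hash)→7700, (C,nl)→100250, (D,nl)→100400; best=4800 via (D,hash)
  {ABC}: card=320; try (A,hash)→7640, (B,hash)→7720, (A,merge)→8120, (B,merge)→10840, (B,nl)→38200, (A,nl)→97920; best=7640 via (A,hash)
  {ACD}: card=10000; try (D,hash)→10600, (D,merge)→12450, (A,hash)→20200, (D,nl)→106200, (A,merge)→157800, (A,nl)→3004800; best=10600 via (D,hash)
  {BCD}: card=8000; try (D,hash)→6240, (D,merge)→7370, (B,hash)→15920, (D,nl)→81920, (B,merge)→155440, (B,nl)→804800; best=6240 via (D,hash)
  {ABCD}: card=8000; try (D,hash)→11960, (D,merge)→13090, (A,hash)→19640, (B,hash)→21720, (D,nl)→87640, (A,merge)→121240 …(+3); best=11960 via (D,hash)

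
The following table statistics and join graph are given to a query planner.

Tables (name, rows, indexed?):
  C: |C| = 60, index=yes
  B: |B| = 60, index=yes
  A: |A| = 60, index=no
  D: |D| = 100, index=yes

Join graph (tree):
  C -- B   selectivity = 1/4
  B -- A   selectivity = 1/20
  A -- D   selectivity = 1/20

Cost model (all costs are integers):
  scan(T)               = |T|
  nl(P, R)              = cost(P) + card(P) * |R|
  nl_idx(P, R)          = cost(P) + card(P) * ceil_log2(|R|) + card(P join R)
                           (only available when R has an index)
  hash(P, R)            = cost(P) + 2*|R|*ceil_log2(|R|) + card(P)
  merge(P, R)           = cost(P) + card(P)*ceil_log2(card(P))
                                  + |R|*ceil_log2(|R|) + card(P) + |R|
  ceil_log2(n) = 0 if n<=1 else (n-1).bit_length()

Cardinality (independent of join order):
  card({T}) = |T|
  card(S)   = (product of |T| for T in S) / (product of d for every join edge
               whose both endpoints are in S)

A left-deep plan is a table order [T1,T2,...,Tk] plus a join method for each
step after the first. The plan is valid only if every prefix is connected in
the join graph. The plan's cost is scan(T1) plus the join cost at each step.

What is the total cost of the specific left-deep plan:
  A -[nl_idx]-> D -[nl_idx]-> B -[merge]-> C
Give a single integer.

step 1: scan A: cost=60, card=60
step 2: join D via nl_idx
    card(P join D) = 60*100/(20) = 300
    cost = 60 + 60*7 + 300 = 780
step 3: join B via nl_idx
    card(P join B) = 300*60/(20) = 900
    cost = 780 + 300*6 + 900 = 3480
step 4: join C via merge
    card(P join C) = 900*60/(4) = 13500
    cost = 3480 + 900*10 + 60*6 + 900 + 60 = 13800

13800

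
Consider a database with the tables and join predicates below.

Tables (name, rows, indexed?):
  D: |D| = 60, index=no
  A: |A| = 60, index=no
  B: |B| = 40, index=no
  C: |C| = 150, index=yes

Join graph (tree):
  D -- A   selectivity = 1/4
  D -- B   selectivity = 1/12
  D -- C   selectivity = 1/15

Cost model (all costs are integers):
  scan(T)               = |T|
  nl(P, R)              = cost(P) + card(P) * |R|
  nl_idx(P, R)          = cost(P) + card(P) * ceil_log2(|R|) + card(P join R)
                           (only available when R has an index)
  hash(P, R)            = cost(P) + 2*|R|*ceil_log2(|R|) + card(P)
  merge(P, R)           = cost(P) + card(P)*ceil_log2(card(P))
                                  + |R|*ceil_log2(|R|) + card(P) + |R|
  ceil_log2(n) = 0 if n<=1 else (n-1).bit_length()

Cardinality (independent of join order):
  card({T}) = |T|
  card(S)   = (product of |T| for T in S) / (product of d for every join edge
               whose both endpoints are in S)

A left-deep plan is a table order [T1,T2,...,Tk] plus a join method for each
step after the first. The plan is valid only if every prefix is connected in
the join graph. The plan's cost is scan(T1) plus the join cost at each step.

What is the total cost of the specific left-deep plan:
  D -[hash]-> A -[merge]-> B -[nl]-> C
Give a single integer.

461020

step 1: scan D: cost=60, card=60
step 2: join A via hash
    card(P join A) = 60*60/(4) = 900
    cost = 60 + 2*60*6 + 60 = 840
step 3: join B via merge
    card(P join B) = 900*40/(12) = 3000
    cost = 840 + 900*10 + 40*6 + 900 + 40 = 11020
step 4: join C via nl
    card(P join C) = 3000*150/(15) = 30000
    cost = 11020 + 3000*150 = 461020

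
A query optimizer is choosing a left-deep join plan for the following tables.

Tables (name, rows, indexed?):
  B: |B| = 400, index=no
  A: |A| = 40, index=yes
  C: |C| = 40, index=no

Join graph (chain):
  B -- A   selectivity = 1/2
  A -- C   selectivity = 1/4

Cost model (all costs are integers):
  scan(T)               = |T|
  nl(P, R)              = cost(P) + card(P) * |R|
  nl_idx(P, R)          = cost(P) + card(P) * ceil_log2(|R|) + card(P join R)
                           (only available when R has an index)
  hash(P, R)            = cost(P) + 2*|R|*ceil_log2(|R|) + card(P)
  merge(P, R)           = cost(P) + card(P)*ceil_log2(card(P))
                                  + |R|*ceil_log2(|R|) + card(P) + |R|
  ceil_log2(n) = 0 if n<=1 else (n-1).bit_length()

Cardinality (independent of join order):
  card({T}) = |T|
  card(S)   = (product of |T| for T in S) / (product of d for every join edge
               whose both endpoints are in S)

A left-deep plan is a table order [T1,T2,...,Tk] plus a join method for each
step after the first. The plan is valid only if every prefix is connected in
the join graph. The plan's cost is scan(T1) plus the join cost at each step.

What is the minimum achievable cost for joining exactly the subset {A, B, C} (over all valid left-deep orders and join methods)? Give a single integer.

8160

Selinger DP over subsets of {A,B,C}:
  {B}: scan cost=400, card=400
  {A}: scan cost=40, card=40
  {C}: scan cost=40, card=40
  {AB}: card=8000; try (A,hash)→1280, (B,merge)→4320, (A,merge)→4680, (B,hash)→7280, (A,nl_idx)→10800, (B,nl)→16040 …(+1); best=1280 via (A,hash)
  {AC}: card=400; try (C,hash)→560, (A,hash)→560, (C,merge)→600, (A,merge)→600, (A,nl_idx)→680, (C,nl)→1640 …(+1); best=560 via (C,hash)
  {ABC}: card=80000; try (B,hash)→8160, (B,merge)→8560, (C,hash)→9760, (C,merge)→113560, (B,nl)→160560, (C,nl)→321280; best=8160 via (B,hash)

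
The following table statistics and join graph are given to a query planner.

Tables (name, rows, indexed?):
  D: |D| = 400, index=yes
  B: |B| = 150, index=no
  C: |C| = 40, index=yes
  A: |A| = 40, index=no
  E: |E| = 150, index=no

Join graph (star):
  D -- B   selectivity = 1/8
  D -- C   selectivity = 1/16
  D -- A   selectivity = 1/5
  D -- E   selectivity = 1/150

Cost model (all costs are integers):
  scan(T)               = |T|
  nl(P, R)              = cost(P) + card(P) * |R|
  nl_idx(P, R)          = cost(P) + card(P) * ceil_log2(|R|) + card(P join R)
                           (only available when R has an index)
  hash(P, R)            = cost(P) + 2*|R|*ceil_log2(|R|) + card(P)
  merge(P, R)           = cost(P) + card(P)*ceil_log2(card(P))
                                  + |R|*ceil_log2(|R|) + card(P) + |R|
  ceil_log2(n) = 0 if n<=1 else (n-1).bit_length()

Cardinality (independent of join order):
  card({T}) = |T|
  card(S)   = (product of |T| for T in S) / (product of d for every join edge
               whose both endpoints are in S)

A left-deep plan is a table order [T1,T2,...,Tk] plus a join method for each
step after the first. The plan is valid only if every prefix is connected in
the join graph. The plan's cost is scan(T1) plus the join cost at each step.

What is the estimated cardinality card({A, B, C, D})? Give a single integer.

Tables in S: A(40), B(150), C(40), D(400)
Edges inside S: D-B(d=8), D-C(d=16), D-A(d=5)
numerator = 40 * 150 * 40 * 400 = 96000000
denominator = 8 * 16 * 5 = 640
card(S) = 96000000 / 640 = 150000

150000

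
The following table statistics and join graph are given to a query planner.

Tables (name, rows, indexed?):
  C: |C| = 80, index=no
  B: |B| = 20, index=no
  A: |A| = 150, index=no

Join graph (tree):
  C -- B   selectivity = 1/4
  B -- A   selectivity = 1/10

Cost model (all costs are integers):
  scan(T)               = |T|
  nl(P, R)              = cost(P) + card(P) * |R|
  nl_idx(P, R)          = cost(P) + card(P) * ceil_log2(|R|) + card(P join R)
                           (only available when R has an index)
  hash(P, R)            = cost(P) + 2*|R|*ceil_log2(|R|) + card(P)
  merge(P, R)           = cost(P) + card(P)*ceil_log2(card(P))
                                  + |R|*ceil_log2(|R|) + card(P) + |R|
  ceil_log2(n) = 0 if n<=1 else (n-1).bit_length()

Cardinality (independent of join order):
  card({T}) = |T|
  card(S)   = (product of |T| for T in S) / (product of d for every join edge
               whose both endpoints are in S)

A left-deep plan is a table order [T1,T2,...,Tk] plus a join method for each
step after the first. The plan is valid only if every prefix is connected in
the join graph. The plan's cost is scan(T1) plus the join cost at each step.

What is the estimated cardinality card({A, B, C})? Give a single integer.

Tables in S: A(150), B(20), C(80)
Edges inside S: C-B(d=4), B-A(d=10)
numerator = 150 * 20 * 80 = 240000
denominator = 4 * 10 = 40
card(S) = 240000 / 40 = 6000

6000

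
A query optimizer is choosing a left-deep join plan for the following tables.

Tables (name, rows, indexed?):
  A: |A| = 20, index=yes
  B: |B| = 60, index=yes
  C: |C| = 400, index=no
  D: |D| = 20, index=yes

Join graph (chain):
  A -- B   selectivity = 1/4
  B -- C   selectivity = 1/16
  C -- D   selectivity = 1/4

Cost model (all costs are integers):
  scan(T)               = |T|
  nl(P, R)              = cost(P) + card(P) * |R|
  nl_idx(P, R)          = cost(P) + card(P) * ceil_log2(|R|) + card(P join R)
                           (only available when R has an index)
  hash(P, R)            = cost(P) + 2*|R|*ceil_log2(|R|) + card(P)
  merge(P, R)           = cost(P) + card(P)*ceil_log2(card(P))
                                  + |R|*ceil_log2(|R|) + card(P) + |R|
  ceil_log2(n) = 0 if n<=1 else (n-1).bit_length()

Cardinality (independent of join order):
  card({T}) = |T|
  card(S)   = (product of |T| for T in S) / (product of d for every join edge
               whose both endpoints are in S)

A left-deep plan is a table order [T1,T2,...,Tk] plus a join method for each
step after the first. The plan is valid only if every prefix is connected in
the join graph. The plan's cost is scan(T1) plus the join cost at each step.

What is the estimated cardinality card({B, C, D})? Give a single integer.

Tables in S: B(60), C(400), D(20)
Edges inside S: B-C(d=16), C-D(d=4)
numerator = 60 * 400 * 20 = 480000
denominator = 16 * 4 = 64
card(S) = 480000 / 64 = 7500

7500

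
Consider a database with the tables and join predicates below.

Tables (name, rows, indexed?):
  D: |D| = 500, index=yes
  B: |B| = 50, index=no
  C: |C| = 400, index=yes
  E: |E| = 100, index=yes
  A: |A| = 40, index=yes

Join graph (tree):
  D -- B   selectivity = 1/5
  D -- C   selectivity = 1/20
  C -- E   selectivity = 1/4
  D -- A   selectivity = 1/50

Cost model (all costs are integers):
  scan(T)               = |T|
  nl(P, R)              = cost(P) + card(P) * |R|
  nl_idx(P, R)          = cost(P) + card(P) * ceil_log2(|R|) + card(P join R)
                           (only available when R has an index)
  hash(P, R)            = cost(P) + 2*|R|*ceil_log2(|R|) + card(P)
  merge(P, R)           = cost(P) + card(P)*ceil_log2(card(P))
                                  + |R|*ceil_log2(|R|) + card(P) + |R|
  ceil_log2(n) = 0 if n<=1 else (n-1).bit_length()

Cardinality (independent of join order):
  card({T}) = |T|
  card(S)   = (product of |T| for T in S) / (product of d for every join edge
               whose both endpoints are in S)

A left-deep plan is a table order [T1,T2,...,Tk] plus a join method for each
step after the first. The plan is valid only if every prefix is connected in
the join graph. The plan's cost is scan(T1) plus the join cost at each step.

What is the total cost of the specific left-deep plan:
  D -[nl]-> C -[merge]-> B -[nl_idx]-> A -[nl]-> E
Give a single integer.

step 1: scan D: cost=500, card=500
step 2: join C via nl
    card(P join C) = 500*400/(20) = 10000
    cost = 500 + 500*400 = 200500
step 3: join B via merge
    card(P join B) = 10000*50/(5) = 100000
    cost = 200500 + 10000*14 + 50*6 + 10000 + 50 = 350850
step 4: join A via nl_idx
    card(P join A) = 100000*40/(50) = 80000
    cost = 350850 + 100000*6 + 80000 = 1030850
step 5: join E via nl
    card(P join E) = 80000*100/(4) = 2000000
    cost = 1030850 + 80000*100 = 9030850

9030850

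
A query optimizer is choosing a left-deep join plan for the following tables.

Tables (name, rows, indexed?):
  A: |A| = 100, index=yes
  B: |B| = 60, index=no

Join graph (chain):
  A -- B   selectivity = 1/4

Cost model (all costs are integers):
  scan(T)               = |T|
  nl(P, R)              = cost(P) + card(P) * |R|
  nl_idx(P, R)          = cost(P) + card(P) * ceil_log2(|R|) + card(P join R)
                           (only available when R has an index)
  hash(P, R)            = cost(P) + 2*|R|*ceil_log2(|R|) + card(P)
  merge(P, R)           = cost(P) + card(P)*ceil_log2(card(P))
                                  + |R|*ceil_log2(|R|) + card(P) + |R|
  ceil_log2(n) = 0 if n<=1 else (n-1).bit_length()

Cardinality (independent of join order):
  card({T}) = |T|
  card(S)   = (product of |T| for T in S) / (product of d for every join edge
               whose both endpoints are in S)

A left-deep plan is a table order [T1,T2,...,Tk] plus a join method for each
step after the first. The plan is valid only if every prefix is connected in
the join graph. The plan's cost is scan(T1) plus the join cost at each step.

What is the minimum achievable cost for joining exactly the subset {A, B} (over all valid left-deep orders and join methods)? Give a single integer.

Selinger DP over subsets of {A,B}:
  {A}: scan cost=100, card=100
  {B}: scan cost=60, card=60
  {AB}: card=1500; try (B,hash)→920, (A,merge)→1280, (B,merge)→1320, (A,hash)→1520, (A,nl_idx)→1980, (A,nl)→6060 …(+1); best=920 via (B,hash)

920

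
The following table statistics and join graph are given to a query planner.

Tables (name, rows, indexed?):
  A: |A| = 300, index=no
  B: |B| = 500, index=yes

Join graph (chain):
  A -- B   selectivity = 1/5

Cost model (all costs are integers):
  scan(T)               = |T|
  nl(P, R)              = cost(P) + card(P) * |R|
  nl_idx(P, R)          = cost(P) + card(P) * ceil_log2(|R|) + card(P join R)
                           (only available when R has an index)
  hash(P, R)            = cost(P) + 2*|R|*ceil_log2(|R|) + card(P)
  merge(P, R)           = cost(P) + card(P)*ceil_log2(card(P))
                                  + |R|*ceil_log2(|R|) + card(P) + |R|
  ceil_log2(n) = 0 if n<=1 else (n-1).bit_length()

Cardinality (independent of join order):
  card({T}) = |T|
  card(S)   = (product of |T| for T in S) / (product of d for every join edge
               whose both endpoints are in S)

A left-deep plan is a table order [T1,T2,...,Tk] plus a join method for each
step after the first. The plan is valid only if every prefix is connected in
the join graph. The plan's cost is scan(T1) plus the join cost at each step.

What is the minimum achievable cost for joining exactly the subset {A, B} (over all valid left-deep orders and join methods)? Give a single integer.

6400

Selinger DP over subsets of {A,B}:
  {A}: scan cost=300, card=300
  {B}: scan cost=500, card=500
  {AB}: card=30000; try (A,hash)→6400, (B,merge)→8300, (A,merge)→8500, (B,hash)→9600, (B,nl_idx)→33000, (B,nl)→150300 …(+1); best=6400 via (A,hash)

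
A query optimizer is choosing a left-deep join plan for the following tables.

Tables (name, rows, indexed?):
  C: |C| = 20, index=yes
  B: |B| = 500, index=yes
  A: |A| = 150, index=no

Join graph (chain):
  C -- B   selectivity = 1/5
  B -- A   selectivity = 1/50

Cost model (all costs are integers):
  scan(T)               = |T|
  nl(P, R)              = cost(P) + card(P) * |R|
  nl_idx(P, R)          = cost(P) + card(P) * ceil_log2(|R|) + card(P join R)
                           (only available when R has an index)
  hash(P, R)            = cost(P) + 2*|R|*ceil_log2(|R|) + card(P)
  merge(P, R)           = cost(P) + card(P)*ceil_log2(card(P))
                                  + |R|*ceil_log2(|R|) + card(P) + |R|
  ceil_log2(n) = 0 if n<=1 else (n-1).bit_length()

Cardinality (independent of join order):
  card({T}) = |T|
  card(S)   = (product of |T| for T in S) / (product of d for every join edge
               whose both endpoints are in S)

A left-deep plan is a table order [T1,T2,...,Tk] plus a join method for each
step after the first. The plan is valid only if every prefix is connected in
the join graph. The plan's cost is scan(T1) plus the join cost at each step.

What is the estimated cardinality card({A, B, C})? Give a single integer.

Tables in S: A(150), B(500), C(20)
Edges inside S: C-B(d=5), B-A(d=50)
numerator = 150 * 500 * 20 = 1500000
denominator = 5 * 50 = 250
card(S) = 1500000 / 250 = 6000

6000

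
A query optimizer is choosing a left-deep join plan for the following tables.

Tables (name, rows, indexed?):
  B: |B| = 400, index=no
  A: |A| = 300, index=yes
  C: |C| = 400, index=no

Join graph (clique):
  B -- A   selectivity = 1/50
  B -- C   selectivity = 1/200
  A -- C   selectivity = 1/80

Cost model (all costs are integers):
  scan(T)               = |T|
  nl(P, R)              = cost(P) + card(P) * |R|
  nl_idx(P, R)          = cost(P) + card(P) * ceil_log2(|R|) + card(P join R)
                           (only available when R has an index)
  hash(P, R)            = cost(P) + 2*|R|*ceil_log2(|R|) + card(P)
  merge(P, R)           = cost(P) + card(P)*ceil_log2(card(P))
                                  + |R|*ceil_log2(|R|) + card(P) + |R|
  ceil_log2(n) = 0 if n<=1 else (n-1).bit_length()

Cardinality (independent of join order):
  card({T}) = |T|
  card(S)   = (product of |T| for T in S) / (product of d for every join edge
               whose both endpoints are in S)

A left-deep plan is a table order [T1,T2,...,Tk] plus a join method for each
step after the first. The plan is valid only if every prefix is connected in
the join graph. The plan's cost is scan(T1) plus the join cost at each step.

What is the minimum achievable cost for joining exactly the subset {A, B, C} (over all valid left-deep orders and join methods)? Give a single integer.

Selinger DP over subsets of {A,B,C}:
  {B}: scan cost=400, card=400
  {A}: scan cost=300, card=300
  {C}: scan cost=400, card=400
  {AB}: card=2400; try (A,hash)→6200, (A,nl_idx)→6400, (B,merge)→7300, (A,merge)→7400, (B,hash)→7800, (B,nl)→120300 …(+1); best=6200 via (A,hash)
  {BC}: card=800; try (C,hash)→8000, (B,hash)→8000, (C,merge)→8400, (B,merge)→8400, (C,nl)→160400, (B,nl)→160400; best=8000 via (C,hash)
  {AC}: card=1500; try (A,nl_idx)→5500, (A,hash)→6200, (C,merge)→7300, (A,merge)→7400, (C,hash)→7800, (C,nl)→120300 …(+1); best=5500 via (A,nl_idx)
  {ABC}: card=60; try (B,hash)→14200, (A,hash)→14200, (A,nl_idx)→15260, (C,hash)→15800, (A,merge)→19800, (B,merge)→27500 …(+4); best=14200 via (B,hash)

14200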